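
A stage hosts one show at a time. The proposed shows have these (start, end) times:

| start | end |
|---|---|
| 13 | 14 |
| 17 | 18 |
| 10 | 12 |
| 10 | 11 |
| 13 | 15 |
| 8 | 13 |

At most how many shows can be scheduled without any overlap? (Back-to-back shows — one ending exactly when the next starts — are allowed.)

Order by finish time; keep every interval that doesn't clash with the previous kept one.
Sorted by end: (10,11)  (10,12)  (8,13)  (13,14)  (13,15)  (17,18)
take (10,11); take (13,14); take (17,18).
Selected 3 shows.

3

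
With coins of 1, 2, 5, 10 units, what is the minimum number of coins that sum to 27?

4

Greedy: take as many of the largest coin as possible, then repeat with the remainder.
27 = 2×10 + 1×5 + 1×2
Total coins = 2 + 1 + 1 = 4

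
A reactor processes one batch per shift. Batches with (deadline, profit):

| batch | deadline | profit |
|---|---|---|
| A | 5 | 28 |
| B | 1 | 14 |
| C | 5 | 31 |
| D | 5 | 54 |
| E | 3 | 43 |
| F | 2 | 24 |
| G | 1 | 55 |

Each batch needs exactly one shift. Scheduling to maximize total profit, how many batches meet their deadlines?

5

Take jobs in profit order; each goes to the latest open slot no later than its deadline.
By profit: G(d1,55), D(d5,54), E(d3,43), C(d5,31), A(d5,28), F(d2,24), B(d1,14)
G→slot 1; D→slot 5; E→slot 3; C→slot 4; A→slot 2; F skipped; B skipped.
5 of 7 scheduled.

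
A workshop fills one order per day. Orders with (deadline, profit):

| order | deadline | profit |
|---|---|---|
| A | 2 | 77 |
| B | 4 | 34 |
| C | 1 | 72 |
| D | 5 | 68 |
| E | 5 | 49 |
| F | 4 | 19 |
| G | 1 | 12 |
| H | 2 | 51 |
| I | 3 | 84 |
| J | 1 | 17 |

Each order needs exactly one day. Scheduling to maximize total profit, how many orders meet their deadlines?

Take jobs in profit order; each goes to the latest open slot no later than its deadline.
By profit: I(d3,84), A(d2,77), C(d1,72), D(d5,68), H(d2,51), E(d5,49), B(d4,34), F(d4,19), J(d1,17), G(d1,12)
I→slot 3; A→slot 2; C→slot 1; D→slot 5; H skipped; E→slot 4; B skipped; F skipped; J skipped; G skipped.
5 of 10 scheduled.

5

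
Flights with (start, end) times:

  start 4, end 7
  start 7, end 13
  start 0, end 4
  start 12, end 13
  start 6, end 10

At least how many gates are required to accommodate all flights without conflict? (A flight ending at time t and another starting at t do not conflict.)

2

The answer is the maximum number of intervals overlapping at any instant.
starts: [0, 4, 6, 7, 12]
ends:   [4, 7, 10, 13, 13]
s0→1 e4→0 s4→1 s6→2  — peak 2.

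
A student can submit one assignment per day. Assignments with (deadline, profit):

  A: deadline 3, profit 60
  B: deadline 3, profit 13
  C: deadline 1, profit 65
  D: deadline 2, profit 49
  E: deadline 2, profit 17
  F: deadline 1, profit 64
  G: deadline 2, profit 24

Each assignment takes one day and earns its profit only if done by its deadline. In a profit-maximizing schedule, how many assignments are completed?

3

Profit order: C=65 F=64 A=60 D=49 G=24 E=17 B=13
Assign: C→slot 1, F skipped, A→slot 3, D→slot 2, G skipped, E skipped, B skipped.
Slots: [1:C] [2:D] [3:A]
3 of 7 scheduled.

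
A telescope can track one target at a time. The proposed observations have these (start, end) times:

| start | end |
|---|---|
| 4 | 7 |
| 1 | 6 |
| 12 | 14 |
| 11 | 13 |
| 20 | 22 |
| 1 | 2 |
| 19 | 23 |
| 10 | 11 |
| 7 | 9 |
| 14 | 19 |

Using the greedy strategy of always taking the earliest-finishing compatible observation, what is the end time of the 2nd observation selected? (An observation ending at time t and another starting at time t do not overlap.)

7

Sorted by end: (1,2)  (1,6)  (4,7)  (7,9)  (10,11)  (11,13)  (12,14)  (14,19)  (20,22)  (19,23)
take (1,2); take (4,7); take (7,9); take (10,11); take (11,13); take (14,19); take (20,22).
Selected: (1,2) (4,7) (7,9) (10,11) (11,13) (14,19) (20,22)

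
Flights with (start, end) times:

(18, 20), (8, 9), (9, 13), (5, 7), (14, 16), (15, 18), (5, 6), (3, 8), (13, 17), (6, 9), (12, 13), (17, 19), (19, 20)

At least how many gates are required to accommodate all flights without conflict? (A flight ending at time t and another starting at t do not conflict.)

starts: [3, 5, 5, 6, 8, 9, 12, 13, 14, 15, 17, 18, 19]
ends:   [6, 7, 8, 9, 9, 13, 13, 16, 17, 18, 19, 20, 20]
s3→1 s5→2 s5→3  — peak 3.

3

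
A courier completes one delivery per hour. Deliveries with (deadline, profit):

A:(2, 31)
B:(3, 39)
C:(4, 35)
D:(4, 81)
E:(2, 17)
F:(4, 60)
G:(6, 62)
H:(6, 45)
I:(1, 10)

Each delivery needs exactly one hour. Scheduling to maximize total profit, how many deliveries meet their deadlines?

Sort by profit descending; place each in the latest free slot ≤ its deadline.
Profit order: D=81 G=62 F=60 H=45 B=39 C=35 A=31 E=17 I=10
Assign: D→slot 4, G→slot 6, F→slot 3, H→slot 5, B→slot 2, C→slot 1, A skipped, E skipped, I skipped.
Slots: [1:C] [2:B] [3:F] [4:D] [5:H] [6:G]
6 of 9 scheduled.

6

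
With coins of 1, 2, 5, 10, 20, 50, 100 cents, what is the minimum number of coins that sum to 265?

5

265 − 2×100→65 − 1×50→15 − 1×10→5 − 1×5→0
Total coins = 2 + 1 + 1 + 1 = 5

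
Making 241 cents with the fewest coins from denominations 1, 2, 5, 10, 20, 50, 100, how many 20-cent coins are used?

Greedy: take as many of the largest coin as possible, then repeat with the remainder.
241 − 2×100→41 − 2×20→1 − 1×1→0
Count of 20: 2

2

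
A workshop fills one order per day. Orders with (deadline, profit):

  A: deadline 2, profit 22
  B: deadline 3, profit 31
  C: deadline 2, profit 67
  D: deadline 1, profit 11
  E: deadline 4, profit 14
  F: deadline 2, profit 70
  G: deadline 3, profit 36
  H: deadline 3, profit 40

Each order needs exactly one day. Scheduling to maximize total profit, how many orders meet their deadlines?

Sort by profit descending; place each in the latest free slot ≤ its deadline.
By profit: F(d2,70), C(d2,67), H(d3,40), G(d3,36), B(d3,31), A(d2,22), E(d4,14), D(d1,11)
F→slot 2; C→slot 1; H→slot 3; G skipped; B skipped; A skipped; E→slot 4; D skipped.
4 of 8 scheduled.

4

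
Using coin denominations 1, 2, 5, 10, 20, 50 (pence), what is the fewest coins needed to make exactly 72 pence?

Greedy: take as many of the largest coin as possible, then repeat with the remainder.
72 − 1×50→22 − 1×20→2 − 1×2→0
Total coins = 1 + 1 + 1 = 3

3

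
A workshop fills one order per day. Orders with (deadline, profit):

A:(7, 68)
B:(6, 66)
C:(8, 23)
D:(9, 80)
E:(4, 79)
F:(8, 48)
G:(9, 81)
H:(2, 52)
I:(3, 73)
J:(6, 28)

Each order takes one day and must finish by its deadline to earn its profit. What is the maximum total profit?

Sort by profit descending; place each in the latest free slot ≤ its deadline.
By profit: G(d9,81), D(d9,80), E(d4,79), I(d3,73), A(d7,68), B(d6,66), H(d2,52), F(d8,48), J(d6,28), C(d8,23)
G→slot 9; D→slot 8; E→slot 4; I→slot 3; A→slot 7; B→slot 6; H→slot 2; F→slot 5; J→slot 1; C skipped.
Profit = 28 + 52 + 73 + 79 + 48 + 66 + 68 + 80 + 81 = 575

575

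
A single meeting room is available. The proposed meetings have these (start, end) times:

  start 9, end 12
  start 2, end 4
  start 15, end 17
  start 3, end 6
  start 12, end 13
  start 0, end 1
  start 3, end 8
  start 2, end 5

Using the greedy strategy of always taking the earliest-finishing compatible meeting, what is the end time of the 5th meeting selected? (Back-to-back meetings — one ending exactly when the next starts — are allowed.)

Sorted by end: (0,1)  (2,4)  (2,5)  (3,6)  (3,8)  (9,12)  (12,13)  (15,17)
take (0,1); take (2,4); skip (3,6); take (9,12); take (12,13); take (15,17).
Selected: (0,1) (2,4) (9,12) (12,13) (15,17)

17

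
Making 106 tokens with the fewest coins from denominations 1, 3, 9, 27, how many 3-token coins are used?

2

Greedy: take as many of the largest coin as possible, then repeat with the remainder.
106 − 3×27→25 − 2×9→7 − 2×3→1 − 1×1→0
Count of 3: 2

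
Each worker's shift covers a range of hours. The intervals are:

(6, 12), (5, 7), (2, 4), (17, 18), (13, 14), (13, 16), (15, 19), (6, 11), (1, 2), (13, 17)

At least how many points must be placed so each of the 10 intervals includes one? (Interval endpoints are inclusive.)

Sort by right endpoint; whenever an interval is uncovered, place a point at its right end.
Sorted: [1,2] [2,4] [5,7] [6,11] [6,12] [13,14] [13,16] [13,17] [17,18] [15,19]
{[1,2],[2,4]} hit by 2; {[5,7],[6,11],[6,12]} hit by 7; {[13,14],[13,16],[13,17]} hit by 14; {[17,18],[15,19]} hit by 18.
Points: 2, 7, 14, 18 (4 total).

4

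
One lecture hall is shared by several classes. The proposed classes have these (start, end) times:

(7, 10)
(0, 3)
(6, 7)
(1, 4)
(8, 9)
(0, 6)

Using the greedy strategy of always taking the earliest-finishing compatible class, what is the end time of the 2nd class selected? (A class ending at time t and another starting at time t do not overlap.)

Sort by end time and greedily take each interval whose start is ≥ the last chosen end.
Sorted by end: (0,3)  (1,4)  (0,6)  (6,7)  (8,9)  (7,10)
take (0,3); skip (0,6); take (6,7); take (8,9).
Selected: (0,3) (6,7) (8,9)

7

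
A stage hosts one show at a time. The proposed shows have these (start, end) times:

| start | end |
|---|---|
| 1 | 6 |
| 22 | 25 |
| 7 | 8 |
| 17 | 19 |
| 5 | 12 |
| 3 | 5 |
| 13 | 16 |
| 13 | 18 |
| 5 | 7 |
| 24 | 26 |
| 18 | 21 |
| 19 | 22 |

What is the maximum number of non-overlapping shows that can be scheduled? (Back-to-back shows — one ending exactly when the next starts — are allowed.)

Sorted by end: (3,5)  (1,6)  (5,7)  (7,8)  (5,12)  (13,16)  (13,18)  (17,19)  (18,21)  (19,22)  (22,25)  (24,26)
take (3,5); take (5,7); take (7,8); take (13,16); take (17,19); skip (18,21); take (19,22); take (22,25); skip (24,26).
Selected 7 shows.

7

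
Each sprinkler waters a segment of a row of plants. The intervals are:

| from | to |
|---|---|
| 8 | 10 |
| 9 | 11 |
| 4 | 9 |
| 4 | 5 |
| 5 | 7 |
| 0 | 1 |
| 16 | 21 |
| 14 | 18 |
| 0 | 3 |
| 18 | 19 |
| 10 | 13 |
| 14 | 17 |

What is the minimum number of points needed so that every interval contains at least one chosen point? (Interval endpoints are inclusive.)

Process intervals by earliest right end; each time one isn't hit yet, stab at its right endpoint.
By right end: [0,1]  [0,3]  [4,5]  [5,7]  [4,9]  [8,10]  [9,11]  [10,13]  [14,17]  [14,18]  [18,19]  [16,21]
[0,1] uncovered → point at 1; [4,5] uncovered → point at 5; [8,10] uncovered → point at 10; [14,17] uncovered → point at 17; [18,19] uncovered → point at 19.
Points: 1, 5, 10, 17, 19 (5 total).

5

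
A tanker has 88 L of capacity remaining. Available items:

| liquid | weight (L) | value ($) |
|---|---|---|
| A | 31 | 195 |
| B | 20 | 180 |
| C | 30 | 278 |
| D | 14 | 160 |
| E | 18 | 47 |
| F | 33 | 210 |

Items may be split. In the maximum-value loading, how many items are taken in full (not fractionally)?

3

Sort by value per unit weight and fill in that order.
Order: D (160/14=11.43) > C (278/30=9.27) > B (180/20=9.00) > F (210/33=6.36) > A (195/31=6.29) > E (47/18=2.61)
Fill: take D (14 @ 160) → take C (30 @ 278) → take B (20 @ 180) → take 24/33 of F → 152.73; 88/88 used.
3 item(s) taken whole; one partial (take 24/33 of F).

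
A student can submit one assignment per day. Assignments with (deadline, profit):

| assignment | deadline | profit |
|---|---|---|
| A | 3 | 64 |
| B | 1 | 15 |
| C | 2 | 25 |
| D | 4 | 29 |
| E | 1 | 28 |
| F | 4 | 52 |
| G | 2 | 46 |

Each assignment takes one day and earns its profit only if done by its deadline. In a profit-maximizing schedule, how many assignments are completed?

By profit: A(d3,64), F(d4,52), G(d2,46), D(d4,29), E(d1,28), C(d2,25), B(d1,15)
A→slot 3; F→slot 4; G→slot 2; D→slot 1; E skipped; C skipped; B skipped.
4 of 7 scheduled.

4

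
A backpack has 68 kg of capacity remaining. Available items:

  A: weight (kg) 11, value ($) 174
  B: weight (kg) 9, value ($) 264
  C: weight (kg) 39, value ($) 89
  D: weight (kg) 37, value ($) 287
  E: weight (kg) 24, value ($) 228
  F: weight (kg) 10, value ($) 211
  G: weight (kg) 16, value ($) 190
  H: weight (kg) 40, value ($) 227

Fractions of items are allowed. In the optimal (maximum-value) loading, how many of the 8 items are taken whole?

Ratios (sorted): B 29.33, F 21.10, A 15.82, G 11.88, E 9.50, D 7.76, H 5.67, C 2.28
take B (9 @ 264); take F (10 @ 211); take A (11 @ 174); take G (16 @ 190); take 22/24 of E → 209.00. Capacity used 68/68.
4 item(s) taken whole; one partial (take 22/24 of E).

4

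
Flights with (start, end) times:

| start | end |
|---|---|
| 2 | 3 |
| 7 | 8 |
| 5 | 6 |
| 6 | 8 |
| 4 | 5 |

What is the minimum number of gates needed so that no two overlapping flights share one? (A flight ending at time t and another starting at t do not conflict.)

2

Count concurrent intervals with a sweep; the peak is the room count.
Events (time:±→running): 2:+→1 3:-→0 4:+→1 5:-→0 5:+→1 6:-→0 6:+→1 7:+→2 … peak 2.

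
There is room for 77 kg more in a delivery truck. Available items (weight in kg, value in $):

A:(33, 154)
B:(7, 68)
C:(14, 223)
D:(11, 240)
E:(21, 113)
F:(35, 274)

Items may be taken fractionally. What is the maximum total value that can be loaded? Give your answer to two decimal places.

Greedy by value/weight ratio, highest first.
Order: D (240/11=21.82) > C (223/14=15.93) > B (68/7=9.71) > F (274/35=7.83) > E (113/21=5.38) > A (154/33=4.67)
Fill: take D (11 @ 240) → take C (14 @ 223) → take B (7 @ 68) → take F (35 @ 274) → take 10/21 of E → 53.81; 77/77 used.
Total value = 858.81

858.81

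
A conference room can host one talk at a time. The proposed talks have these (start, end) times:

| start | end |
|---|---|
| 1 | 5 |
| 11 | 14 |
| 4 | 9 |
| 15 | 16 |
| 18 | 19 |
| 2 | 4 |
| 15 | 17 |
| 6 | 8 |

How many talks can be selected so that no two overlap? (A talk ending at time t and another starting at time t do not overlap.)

Order by finish time; keep every interval that doesn't clash with the previous kept one.
By end time: (2,4), (1,5), (6,8), (4,9), (11,14), (15,16), (15,17), (18,19).
Pick (2,4); next start ≥ 4 → (6,8); next start ≥ 8 → (11,14); next start ≥ 14 → (15,16); next start ≥ 16 → (18,19).
Selected 5 talks.

5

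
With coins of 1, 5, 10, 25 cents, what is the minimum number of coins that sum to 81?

5

81 = 3×25 + 1×5 + 1×1
Total coins = 3 + 1 + 1 = 5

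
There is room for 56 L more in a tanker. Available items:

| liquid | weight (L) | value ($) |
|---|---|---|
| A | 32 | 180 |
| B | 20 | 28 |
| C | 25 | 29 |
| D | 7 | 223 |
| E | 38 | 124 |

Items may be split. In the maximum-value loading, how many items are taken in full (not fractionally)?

2

Order: D (223/7=31.86) > A (180/32=5.62) > E (124/38=3.26) > B (28/20=1.40) > C (29/25=1.16)
Fill: take D (7 @ 223) → take A (32 @ 180) → take 17/38 of E → 55.47; 56/56 used.
2 item(s) taken whole; one partial (take 17/38 of E).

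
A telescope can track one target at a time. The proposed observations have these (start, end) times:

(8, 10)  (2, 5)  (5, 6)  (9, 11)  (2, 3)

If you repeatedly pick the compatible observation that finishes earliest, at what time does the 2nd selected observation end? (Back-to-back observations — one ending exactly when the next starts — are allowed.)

Sorted by end: (2,3)  (2,5)  (5,6)  (8,10)  (9,11)
take (2,3); take (5,6); take (8,10); skip (9,11).
Selected: (2,3) (5,6) (8,10)

6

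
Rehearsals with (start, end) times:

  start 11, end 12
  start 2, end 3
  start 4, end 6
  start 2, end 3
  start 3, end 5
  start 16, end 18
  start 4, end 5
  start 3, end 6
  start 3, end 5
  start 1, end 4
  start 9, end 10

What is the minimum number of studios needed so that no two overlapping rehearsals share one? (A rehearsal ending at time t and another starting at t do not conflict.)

The answer is the maximum number of intervals overlapping at any instant.
Events (time:±→running): 1:+→1 2:+→2 2:+→3 3:-→2 3:-→1 3:+→2 3:+→3 3:+→4 4:-→3 4:+→4 4:+→5 … peak 5.

5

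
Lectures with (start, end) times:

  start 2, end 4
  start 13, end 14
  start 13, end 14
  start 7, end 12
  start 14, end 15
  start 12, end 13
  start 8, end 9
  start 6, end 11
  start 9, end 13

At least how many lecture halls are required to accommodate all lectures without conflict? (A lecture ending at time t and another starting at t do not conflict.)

starts: [2, 6, 7, 8, 9, 12, 13, 13, 14]
ends:   [4, 9, 11, 12, 13, 13, 14, 14, 15]
s2→1 e4→0 s6→1 s7→2 s8→3  — peak 3.

3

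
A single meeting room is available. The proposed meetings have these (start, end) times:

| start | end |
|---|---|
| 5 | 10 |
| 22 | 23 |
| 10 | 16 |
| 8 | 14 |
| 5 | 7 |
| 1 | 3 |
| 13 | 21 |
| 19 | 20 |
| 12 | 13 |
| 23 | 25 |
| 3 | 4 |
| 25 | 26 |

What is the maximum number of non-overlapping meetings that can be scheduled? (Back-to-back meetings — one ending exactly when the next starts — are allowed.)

8

Sorted by end: (1,3)  (3,4)  (5,7)  (5,10)  (12,13)  (8,14)  (10,16)  (19,20)  (13,21)  (22,23)  (23,25)  (25,26)
take (1,3); take (3,4); take (5,7); take (12,13); skip (8,14); skip (10,16); take (19,20); skip (13,21); take (22,23); take (23,25); take (25,26).
Selected 8 meetings.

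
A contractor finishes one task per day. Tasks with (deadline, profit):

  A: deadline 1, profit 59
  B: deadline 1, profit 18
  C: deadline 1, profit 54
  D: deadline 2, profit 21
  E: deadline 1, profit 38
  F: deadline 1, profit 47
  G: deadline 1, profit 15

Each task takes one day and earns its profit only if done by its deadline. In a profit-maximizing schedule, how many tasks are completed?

2

Sort by profit descending; place each in the latest free slot ≤ its deadline.
Profit order: A=59 C=54 F=47 E=38 D=21 B=18 G=15
Assign: A→slot 1, C skipped, F skipped, E skipped, D→slot 2, B skipped, G skipped.
Slots: [1:A] [2:D]
2 of 7 scheduled.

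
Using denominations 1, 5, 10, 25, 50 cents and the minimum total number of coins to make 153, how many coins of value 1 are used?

3

153 − 3×50→3 − 3×1→0
Count of 1: 3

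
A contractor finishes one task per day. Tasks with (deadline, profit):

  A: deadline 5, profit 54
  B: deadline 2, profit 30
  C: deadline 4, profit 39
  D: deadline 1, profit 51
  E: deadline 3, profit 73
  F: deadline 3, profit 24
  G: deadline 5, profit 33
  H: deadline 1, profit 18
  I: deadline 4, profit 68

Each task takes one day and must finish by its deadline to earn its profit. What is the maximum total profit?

285

Sort by profit descending; place each in the latest free slot ≤ its deadline.
By profit: E(d3,73), I(d4,68), A(d5,54), D(d1,51), C(d4,39), G(d5,33), B(d2,30), F(d3,24), H(d1,18)
E→slot 3; I→slot 4; A→slot 5; D→slot 1; C→slot 2; G skipped; B skipped; F skipped; H skipped.
Profit = 51 + 39 + 73 + 68 + 54 = 285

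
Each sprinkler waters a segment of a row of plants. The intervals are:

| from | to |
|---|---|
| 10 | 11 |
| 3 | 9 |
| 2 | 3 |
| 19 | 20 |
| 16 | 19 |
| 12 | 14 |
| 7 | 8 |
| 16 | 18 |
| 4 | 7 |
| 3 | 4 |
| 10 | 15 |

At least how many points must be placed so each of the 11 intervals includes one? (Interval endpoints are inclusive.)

Sorted: [2,3] [3,4] [4,7] [7,8] [3,9] [10,11] [12,14] [10,15] [16,18] [16,19] [19,20]
{[2,3],[3,4]} hit by 3; {[4,7],[7,8],[3,9]} hit by 7; {[10,11]} hit by 11; {[12,14],[10,15]} hit by 14; {[16,18],[16,19]} hit by 18; {[19,20]} hit by 20.
Points: 3, 7, 11, 14, 18, 20 (6 total).

6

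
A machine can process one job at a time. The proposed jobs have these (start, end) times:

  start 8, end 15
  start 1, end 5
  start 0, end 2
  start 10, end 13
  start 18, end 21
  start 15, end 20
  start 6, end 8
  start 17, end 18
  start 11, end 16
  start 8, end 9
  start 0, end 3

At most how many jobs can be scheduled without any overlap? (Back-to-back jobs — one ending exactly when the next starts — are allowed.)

6

Order by finish time; keep every interval that doesn't clash with the previous kept one.
Sorted by end: (0,2)  (0,3)  (1,5)  (6,8)  (8,9)  (10,13)  (8,15)  (11,16)  (17,18)  (15,20)  (18,21)
take (0,2); take (6,8); take (8,9); take (10,13); take (17,18); take (18,21).
Selected 6 jobs.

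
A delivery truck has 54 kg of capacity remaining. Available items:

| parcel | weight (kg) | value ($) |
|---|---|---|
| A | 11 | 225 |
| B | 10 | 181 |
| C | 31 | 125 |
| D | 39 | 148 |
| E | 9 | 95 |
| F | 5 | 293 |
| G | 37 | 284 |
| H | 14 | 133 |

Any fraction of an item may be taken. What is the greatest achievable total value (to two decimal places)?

965.38

Order: F (293/5=58.60) > A (225/11=20.45) > B (181/10=18.10) > E (95/9=10.56) > H (133/14=9.50) > G (284/37=7.68) > C (125/31=4.03) > D (148/39=3.79)
Fill: take F (5 @ 293) → take A (11 @ 225) → take B (10 @ 181) → take E (9 @ 95) → take H (14 @ 133) → take 5/37 of G → 38.38; 54/54 used.
Total value = 965.38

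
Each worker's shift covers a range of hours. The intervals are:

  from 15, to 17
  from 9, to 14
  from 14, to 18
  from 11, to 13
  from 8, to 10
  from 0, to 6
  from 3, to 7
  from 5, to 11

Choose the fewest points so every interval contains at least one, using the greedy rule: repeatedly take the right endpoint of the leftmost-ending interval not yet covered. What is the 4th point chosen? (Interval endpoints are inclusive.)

Process intervals by earliest right end; each time one isn't hit yet, stab at its right endpoint.
Sorted: [0,6] [3,7] [8,10] [5,11] [11,13] [9,14] [15,17] [14,18]
{[0,6],[3,7]} hit by 6; {[8,10],[5,11]} hit by 10; {[11,13],[9,14]} hit by 13; {[15,17],[14,18]} hit by 17.
Points: 6, 10, 13, 17 (4 total).

17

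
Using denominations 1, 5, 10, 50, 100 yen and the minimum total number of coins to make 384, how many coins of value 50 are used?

1

Use the largest denomination that fits, subtract, and repeat.
384 − 3×100→84 − 1×50→34 − 3×10→4 − 4×1→0
Count of 50: 1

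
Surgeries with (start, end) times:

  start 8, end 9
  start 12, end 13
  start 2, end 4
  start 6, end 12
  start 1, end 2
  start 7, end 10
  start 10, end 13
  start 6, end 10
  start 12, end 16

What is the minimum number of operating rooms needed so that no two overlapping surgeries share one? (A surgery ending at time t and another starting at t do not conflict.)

4

starts: [1, 2, 6, 6, 7, 8, 10, 12, 12]
ends:   [2, 4, 9, 10, 10, 12, 13, 13, 16]
s1→1 e2→0 s2→1 e4→0 s6→1 s6→2 s7→3 s8→4  — peak 4.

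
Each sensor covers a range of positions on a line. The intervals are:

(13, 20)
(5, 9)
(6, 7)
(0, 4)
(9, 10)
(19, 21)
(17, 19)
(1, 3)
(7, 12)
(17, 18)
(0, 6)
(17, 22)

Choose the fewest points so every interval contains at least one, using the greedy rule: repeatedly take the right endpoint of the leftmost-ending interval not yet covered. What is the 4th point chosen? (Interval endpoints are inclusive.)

18

By right end: [1,3]  [0,4]  [0,6]  [6,7]  [5,9]  [9,10]  [7,12]  [17,18]  [17,19]  [13,20]  [19,21]  [17,22]
[1,3] uncovered → point at 3; [6,7] uncovered → point at 7; [9,10] uncovered → point at 10; [17,18] uncovered → point at 18; [19,21] uncovered → point at 21.
Points: 3, 7, 10, 18, 21 (5 total).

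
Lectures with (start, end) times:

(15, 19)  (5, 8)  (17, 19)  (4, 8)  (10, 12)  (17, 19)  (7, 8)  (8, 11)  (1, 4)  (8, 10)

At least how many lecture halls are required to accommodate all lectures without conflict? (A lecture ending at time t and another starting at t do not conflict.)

3

starts: [1, 4, 5, 7, 8, 8, 10, 15, 17, 17]
ends:   [4, 8, 8, 8, 10, 11, 12, 19, 19, 19]
s1→1 e4→0 s4→1 s5→2 s7→3  — peak 3.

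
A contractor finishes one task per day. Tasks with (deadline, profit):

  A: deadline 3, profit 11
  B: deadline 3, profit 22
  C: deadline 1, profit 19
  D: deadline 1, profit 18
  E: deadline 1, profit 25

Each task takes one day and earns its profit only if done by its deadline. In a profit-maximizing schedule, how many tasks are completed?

3

Sort by profit descending; place each in the latest free slot ≤ its deadline.
By profit: E(d1,25), B(d3,22), C(d1,19), D(d1,18), A(d3,11)
E→slot 1; B→slot 3; C skipped; D skipped; A→slot 2.
3 of 5 scheduled.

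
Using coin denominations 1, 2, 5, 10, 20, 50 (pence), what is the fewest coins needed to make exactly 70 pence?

70 = 1×50 + 1×20
Total coins = 1 + 1 = 2

2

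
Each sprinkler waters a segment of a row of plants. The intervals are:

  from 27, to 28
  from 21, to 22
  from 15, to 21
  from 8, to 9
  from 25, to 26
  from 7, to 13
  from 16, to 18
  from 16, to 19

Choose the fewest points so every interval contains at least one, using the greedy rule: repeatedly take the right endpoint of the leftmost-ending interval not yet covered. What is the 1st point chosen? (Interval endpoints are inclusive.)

Process intervals by earliest right end; each time one isn't hit yet, stab at its right endpoint.
Sorted: [8,9] [7,13] [16,18] [16,19] [15,21] [21,22] [25,26] [27,28]
{[8,9],[7,13]} hit by 9; {[16,18],[16,19],[15,21]} hit by 18; {[21,22]} hit by 22; {[25,26]} hit by 26; {[27,28]} hit by 28.
Points: 9, 18, 22, 26, 28 (5 total).

9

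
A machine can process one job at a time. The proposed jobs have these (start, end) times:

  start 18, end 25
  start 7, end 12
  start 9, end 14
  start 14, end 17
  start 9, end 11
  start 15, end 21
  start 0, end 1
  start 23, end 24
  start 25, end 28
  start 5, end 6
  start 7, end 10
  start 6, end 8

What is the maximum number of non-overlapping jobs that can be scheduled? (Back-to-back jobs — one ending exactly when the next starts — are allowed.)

7

Greedy by earliest finish: after sorting by end time, pick each interval compatible with the last pick.
Sorted by end: (0,1)  (5,6)  (6,8)  (7,10)  (9,11)  (7,12)  (9,14)  (14,17)  (15,21)  (23,24)  (18,25)  (25,28)
take (0,1); take (5,6); take (6,8); take (9,11); take (14,17); take (23,24); take (25,28).
Selected 7 jobs.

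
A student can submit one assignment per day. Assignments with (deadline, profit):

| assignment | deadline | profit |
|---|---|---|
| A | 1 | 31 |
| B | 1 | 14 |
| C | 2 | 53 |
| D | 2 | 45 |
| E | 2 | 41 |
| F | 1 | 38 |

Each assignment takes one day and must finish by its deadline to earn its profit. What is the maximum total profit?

98

Profit order: C=53 D=45 E=41 F=38 A=31 B=14
Assign: C→slot 2, D→slot 1, E skipped, F skipped, A skipped, B skipped.
Slots: [1:D] [2:C]
Profit = 45 + 53 = 98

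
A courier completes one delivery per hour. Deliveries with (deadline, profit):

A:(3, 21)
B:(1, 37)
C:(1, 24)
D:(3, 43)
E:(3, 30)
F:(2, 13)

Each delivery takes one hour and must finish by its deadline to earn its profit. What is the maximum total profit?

110

Take jobs in profit order; each goes to the latest open slot no later than its deadline.
Profit order: D=43 B=37 E=30 C=24 A=21 F=13
Assign: D→slot 3, B→slot 1, E→slot 2, C skipped, A skipped, F skipped.
Slots: [1:B] [2:E] [3:D]
Profit = 37 + 30 + 43 = 110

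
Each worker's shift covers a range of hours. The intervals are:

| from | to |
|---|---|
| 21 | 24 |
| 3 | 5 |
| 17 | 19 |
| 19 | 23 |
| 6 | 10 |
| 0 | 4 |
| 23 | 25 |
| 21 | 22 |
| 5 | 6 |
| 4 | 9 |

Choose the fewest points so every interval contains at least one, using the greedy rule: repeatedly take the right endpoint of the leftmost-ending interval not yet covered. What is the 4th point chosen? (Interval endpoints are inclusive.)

22

Process intervals by earliest right end; each time one isn't hit yet, stab at its right endpoint.
Sorted: [0,4] [3,5] [5,6] [4,9] [6,10] [17,19] [21,22] [19,23] [21,24] [23,25]
{[0,4],[3,5]} hit by 4; {[5,6],[4,9],[6,10]} hit by 6; {[17,19]} hit by 19; {[21,22],[19,23],[21,24]} hit by 22; {[23,25]} hit by 25.
Points: 4, 6, 19, 22, 25 (5 total).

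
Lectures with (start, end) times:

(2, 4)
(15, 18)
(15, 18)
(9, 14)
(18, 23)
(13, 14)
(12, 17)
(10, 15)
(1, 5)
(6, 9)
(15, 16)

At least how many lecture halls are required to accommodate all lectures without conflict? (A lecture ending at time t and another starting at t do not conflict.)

4

The answer is the maximum number of intervals overlapping at any instant.
starts: [1, 2, 6, 9, 10, 12, 13, 15, 15, 15, 18]
ends:   [4, 5, 9, 14, 14, 15, 16, 17, 18, 18, 23]
s1→1 s2→2 e4→1 e5→0 s6→1 e9→0 s9→1 s10→2 s12→3 s13→4  — peak 4.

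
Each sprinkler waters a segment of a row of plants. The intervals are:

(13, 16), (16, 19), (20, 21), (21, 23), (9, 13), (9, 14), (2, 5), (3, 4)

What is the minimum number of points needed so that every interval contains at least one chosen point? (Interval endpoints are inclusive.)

4

Process intervals by earliest right end; each time one isn't hit yet, stab at its right endpoint.
By right end: [3,4]  [2,5]  [9,13]  [9,14]  [13,16]  [16,19]  [20,21]  [21,23]
[3,4] uncovered → point at 4; [9,13] uncovered → point at 13; [16,19] uncovered → point at 19; [20,21] uncovered → point at 21.
Points: 4, 13, 19, 21 (4 total).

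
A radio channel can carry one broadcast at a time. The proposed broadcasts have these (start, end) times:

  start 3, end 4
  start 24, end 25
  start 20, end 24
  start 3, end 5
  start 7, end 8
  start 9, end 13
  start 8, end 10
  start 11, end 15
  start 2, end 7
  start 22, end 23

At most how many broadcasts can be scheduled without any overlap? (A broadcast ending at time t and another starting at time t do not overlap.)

Order by finish time; keep every interval that doesn't clash with the previous kept one.
By end time: (3,4), (3,5), (2,7), (7,8), (8,10), (9,13), (11,15), (22,23), (20,24), (24,25).
Pick (3,4); next start ≥ 4 → (7,8); next start ≥ 8 → (8,10); next start ≥ 10 → (11,15); next start ≥ 15 → (22,23); next start ≥ 23 → (24,25).
Selected 6 broadcasts.

6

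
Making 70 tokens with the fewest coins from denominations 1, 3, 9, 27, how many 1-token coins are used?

70 − 2×27→16 − 1×9→7 − 2×3→1 − 1×1→0
Count of 1: 1

1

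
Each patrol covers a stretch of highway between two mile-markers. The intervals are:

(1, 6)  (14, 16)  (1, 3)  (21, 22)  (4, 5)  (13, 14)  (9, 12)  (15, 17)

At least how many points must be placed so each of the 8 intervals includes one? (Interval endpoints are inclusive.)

Process intervals by earliest right end; each time one isn't hit yet, stab at its right endpoint.
Sorted: [1,3] [4,5] [1,6] [9,12] [13,14] [14,16] [15,17] [21,22]
{[1,3]} hit by 3; {[4,5],[1,6]} hit by 5; {[9,12]} hit by 12; {[13,14],[14,16]} hit by 14; {[15,17]} hit by 17; {[21,22]} hit by 22.
Points: 3, 5, 12, 14, 17, 22 (6 total).

6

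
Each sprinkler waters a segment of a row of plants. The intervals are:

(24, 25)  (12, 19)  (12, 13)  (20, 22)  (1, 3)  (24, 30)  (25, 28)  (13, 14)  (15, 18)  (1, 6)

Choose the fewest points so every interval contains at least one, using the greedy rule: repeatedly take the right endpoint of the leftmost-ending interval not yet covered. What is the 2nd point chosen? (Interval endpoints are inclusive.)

Process intervals by earliest right end; each time one isn't hit yet, stab at its right endpoint.
Sorted: [1,3] [1,6] [12,13] [13,14] [15,18] [12,19] [20,22] [24,25] [25,28] [24,30]
{[1,3],[1,6]} hit by 3; {[12,13],[13,14]} hit by 13; {[15,18],[12,19]} hit by 18; {[20,22]} hit by 22; {[24,25],[25,28],[24,30]} hit by 25.
Points: 3, 13, 18, 22, 25 (5 total).

13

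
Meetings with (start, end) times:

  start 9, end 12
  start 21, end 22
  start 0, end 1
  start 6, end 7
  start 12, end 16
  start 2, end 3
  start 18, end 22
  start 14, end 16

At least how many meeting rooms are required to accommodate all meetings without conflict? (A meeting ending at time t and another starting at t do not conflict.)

Events (time:±→running): 0:+→1 1:-→0 2:+→1 3:-→0 6:+→1 7:-→0 9:+→1 12:-→0 12:+→1 14:+→2 … peak 2.

2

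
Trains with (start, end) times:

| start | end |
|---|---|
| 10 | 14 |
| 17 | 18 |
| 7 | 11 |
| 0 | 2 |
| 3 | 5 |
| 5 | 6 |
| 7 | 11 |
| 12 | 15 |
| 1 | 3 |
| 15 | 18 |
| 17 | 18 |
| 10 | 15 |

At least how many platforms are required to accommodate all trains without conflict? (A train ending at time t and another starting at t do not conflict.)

4

The answer is the maximum number of intervals overlapping at any instant.
Events (time:±→running): 0:+→1 1:+→2 2:-→1 3:-→0 3:+→1 5:-→0 5:+→1 6:-→0 7:+→1 7:+→2 10:+→3 10:+→4 … peak 4.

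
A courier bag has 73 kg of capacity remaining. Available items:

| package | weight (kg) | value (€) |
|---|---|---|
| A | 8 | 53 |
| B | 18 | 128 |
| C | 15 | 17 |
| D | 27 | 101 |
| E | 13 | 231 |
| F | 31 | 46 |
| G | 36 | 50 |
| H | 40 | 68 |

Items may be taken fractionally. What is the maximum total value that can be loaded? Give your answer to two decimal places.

524.90

Ratios (sorted): E 17.77, B 7.11, A 6.62, D 3.74, H 1.70, F 1.48, G 1.39, C 1.13
take E (13 @ 231); take B (18 @ 128); take A (8 @ 53); take D (27 @ 101); take 7/40 of H → 11.90. Capacity used 73/73.
Total value = 524.90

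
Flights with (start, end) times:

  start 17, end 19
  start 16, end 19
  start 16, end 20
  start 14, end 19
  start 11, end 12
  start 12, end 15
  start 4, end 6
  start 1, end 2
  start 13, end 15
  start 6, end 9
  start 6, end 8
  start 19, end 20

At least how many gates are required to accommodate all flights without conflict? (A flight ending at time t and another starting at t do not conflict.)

4

The answer is the maximum number of intervals overlapping at any instant.
starts: [1, 4, 6, 6, 11, 12, 13, 14, 16, 16, 17, 19]
ends:   [2, 6, 8, 9, 12, 15, 15, 19, 19, 19, 20, 20]
s1→1 e2→0 s4→1 e6→0 s6→1 s6→2 e8→1 e9→0 s11→1 e12→0 s12→1 s13→2 s14→3 e15→2 e15→1 s16→2 s16→3 s17→4  — peak 4.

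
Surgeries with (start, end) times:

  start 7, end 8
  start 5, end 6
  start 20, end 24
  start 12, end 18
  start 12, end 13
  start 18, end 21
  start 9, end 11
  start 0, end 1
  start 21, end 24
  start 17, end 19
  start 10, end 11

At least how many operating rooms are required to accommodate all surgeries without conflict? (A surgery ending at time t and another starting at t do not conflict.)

2

The answer is the maximum number of intervals overlapping at any instant.
starts: [0, 5, 7, 9, 10, 12, 12, 17, 18, 20, 21]
ends:   [1, 6, 8, 11, 11, 13, 18, 19, 21, 24, 24]
s0→1 e1→0 s5→1 e6→0 s7→1 e8→0 s9→1 s10→2  — peak 2.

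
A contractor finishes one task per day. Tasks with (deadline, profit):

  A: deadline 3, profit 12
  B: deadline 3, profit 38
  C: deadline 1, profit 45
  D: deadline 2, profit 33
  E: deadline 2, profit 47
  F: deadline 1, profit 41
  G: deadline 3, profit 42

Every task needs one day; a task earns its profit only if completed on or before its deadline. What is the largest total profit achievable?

Take jobs in profit order; each goes to the latest open slot no later than its deadline.
By profit: E(d2,47), C(d1,45), G(d3,42), F(d1,41), B(d3,38), D(d2,33), A(d3,12)
E→slot 2; C→slot 1; G→slot 3; F skipped; B skipped; D skipped; A skipped.
Profit = 45 + 47 + 42 = 134

134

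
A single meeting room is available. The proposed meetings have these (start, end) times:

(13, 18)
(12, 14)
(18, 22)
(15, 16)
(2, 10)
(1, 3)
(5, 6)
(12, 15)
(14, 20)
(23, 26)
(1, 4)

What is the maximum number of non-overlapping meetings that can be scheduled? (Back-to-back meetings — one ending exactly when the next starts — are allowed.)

Sorted by end: (1,3)  (1,4)  (5,6)  (2,10)  (12,14)  (12,15)  (15,16)  (13,18)  (14,20)  (18,22)  (23,26)
take (1,3); take (5,6); take (12,14); take (15,16); skip (13,18); take (18,22); take (23,26).
Selected 6 meetings.

6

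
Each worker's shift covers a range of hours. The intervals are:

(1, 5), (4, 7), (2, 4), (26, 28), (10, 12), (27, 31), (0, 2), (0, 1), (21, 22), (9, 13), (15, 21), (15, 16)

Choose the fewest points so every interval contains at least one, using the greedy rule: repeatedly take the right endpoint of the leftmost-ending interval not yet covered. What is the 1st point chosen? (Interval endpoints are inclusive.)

Process intervals by earliest right end; each time one isn't hit yet, stab at its right endpoint.
By right end: [0,1]  [0,2]  [2,4]  [1,5]  [4,7]  [10,12]  [9,13]  [15,16]  [15,21]  [21,22]  [26,28]  [27,31]
[0,1] uncovered → point at 1; [2,4] uncovered → point at 4; [10,12] uncovered → point at 12; [15,16] uncovered → point at 16; [21,22] uncovered → point at 22; [26,28] uncovered → point at 28.
Points: 1, 4, 12, 16, 22, 28 (6 total).

1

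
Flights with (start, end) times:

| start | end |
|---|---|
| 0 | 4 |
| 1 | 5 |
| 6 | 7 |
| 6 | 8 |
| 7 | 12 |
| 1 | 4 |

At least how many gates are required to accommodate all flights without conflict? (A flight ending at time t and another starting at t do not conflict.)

3

The answer is the maximum number of intervals overlapping at any instant.
starts: [0, 1, 1, 6, 6, 7]
ends:   [4, 4, 5, 7, 8, 12]
s0→1 s1→2 s1→3  — peak 3.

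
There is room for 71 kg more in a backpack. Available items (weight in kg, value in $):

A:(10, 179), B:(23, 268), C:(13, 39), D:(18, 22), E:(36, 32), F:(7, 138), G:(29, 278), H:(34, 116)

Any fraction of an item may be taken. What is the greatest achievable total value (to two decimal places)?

869.82

Order: F (138/7=19.71) > A (179/10=17.90) > B (268/23=11.65) > G (278/29=9.59) > H (116/34=3.41) > C (39/13=3.00) > D (22/18=1.22) > E (32/36=0.89)
Fill: take F (7 @ 138) → take A (10 @ 179) → take B (23 @ 268) → take G (29 @ 278) → take 2/34 of H → 6.82; 71/71 used.
Total value = 869.82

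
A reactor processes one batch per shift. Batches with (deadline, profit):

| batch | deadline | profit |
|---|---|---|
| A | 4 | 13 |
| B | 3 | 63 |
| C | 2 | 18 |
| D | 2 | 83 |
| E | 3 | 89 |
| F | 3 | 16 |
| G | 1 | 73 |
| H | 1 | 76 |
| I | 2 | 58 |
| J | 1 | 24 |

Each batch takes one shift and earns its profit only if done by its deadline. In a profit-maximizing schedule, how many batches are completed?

Sort by profit descending; place each in the latest free slot ≤ its deadline.
Profit order: E=89 D=83 H=76 G=73 B=63 I=58 J=24 C=18 F=16 A=13
Assign: E→slot 3, D→slot 2, H→slot 1, G skipped, B skipped, I skipped, J skipped, C skipped, F skipped, A→slot 4.
Slots: [1:H] [2:D] [3:E] [4:A]
4 of 10 scheduled.

4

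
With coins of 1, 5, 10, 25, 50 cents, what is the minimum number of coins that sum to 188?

188 − 3×50→38 − 1×25→13 − 1×10→3 − 3×1→0
Total coins = 3 + 1 + 1 + 3 = 8

8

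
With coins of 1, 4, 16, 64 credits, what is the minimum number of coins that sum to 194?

5

194 = 3×64 + 2×1
Total coins = 3 + 2 = 5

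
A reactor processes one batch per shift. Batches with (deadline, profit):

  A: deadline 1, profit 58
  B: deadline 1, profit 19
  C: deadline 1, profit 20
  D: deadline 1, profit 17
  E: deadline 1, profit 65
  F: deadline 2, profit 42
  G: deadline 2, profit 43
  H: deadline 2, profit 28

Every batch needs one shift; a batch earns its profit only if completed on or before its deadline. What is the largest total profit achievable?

108

Sort by profit descending; place each in the latest free slot ≤ its deadline.
By profit: E(d1,65), A(d1,58), G(d2,43), F(d2,42), H(d2,28), C(d1,20), B(d1,19), D(d1,17)
E→slot 1; A skipped; G→slot 2; F skipped; H skipped; C skipped; B skipped; D skipped.
Profit = 65 + 43 = 108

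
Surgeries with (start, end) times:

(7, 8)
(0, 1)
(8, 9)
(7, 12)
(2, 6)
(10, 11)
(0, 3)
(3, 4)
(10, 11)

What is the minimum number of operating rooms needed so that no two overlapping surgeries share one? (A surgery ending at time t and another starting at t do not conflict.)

3

starts: [0, 0, 2, 3, 7, 7, 8, 10, 10]
ends:   [1, 3, 4, 6, 8, 9, 11, 11, 12]
s0→1 s0→2 e1→1 s2→2 e3→1 s3→2 e4→1 e6→0 s7→1 s7→2 e8→1 s8→2 e9→1 s10→2 s10→3  — peak 3.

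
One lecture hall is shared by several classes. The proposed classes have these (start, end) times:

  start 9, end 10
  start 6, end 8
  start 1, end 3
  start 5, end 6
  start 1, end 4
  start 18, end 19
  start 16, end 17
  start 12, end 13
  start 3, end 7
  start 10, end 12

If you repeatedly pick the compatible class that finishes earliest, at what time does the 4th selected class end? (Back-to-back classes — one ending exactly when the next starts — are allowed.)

Sort by end time and greedily take each interval whose start is ≥ the last chosen end.
By end time: (1,3), (1,4), (5,6), (3,7), (6,8), (9,10), (10,12), (12,13), (16,17), (18,19).
Pick (1,3); next start ≥ 3 → (5,6); next start ≥ 6 → (6,8); next start ≥ 8 → (9,10); next start ≥ 10 → (10,12); next start ≥ 12 → (12,13); next start ≥ 13 → (16,17); next start ≥ 17 → (18,19).
Selected: (1,3) (5,6) (6,8) (9,10) (10,12) (12,13) (16,17) (18,19)

10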